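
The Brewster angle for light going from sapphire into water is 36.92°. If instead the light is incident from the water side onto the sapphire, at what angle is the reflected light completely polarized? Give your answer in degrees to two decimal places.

θ_B' ≈ 53.08°

tan θ_B' = n₁/n₂ = 1/tan θ_B, so θ_B' = 90° − θ_B.
θ_B' = 90° − 36.92° = 53.08°.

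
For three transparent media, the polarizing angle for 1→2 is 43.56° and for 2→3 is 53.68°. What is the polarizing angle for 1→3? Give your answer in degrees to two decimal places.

tan θ_B(1→2) = n₂/n₁ = tan 43.56° = 0.9510.
tan θ_B(2→3) = n₃/n₂ = tan 53.68° = 1.3603.
So n₃/n₁ = (n₂/n₁)(n₃/n₂) = 0.9510 × 1.3603 = 1.2936.
θ_B(1→3) = arctan(1.2936) = 52.30°.

θ_B ≈ 52.30°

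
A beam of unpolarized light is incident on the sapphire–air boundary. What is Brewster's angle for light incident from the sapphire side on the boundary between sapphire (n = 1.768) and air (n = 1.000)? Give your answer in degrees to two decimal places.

θ_B ≈ 29.49°

The reflected p-component vanishes when tan θ_B = n₂/n₁.
tan θ_B = n₂/n₁ = 1.000/1.768 = 0.5656. Taking the arctangent, θ_B = 29.49°.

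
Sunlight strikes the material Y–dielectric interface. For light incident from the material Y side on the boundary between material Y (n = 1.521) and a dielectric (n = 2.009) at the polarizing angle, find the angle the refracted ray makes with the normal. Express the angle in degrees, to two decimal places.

tan θ_B = n₂/n₁ = 2.009/1.521 = 1.3208, so θ_B = 52.87°.
Since θ_B + θ_t = 90° at Brewster incidence, θ_t = 90° − 52.87° = 37.13°.

θ_t ≈ 37.13°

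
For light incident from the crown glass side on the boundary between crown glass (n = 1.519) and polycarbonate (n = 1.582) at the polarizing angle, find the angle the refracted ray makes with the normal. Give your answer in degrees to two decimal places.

First find Brewster's angle: tan θ_B = 1.582/1.519 = 1.0415, giving θ_B = 46.16°.
The refracted ray is perpendicular to the reflected ray, so θ_t = 90° − θ_B = 43.84°.

θ_t ≈ 43.84°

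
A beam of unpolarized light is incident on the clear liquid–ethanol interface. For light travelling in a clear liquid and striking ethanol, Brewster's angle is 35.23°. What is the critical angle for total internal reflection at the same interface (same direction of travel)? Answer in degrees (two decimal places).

From Brewster, n₂/n₁ = tan θ_B = tan 35.23° = 0.7062.
Then sin θ_c = n₂/n₁ = 0.7062, so θ_c = arcsin 0.7062 = 44.93°.

θ_c ≈ 44.93°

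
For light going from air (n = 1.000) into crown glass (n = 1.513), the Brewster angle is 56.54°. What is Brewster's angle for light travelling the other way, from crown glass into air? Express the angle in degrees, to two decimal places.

θ_B' ≈ 33.46°

The two Brewster angles are complementary: θ_B' = 90° − θ_B = 90° − 56.54° = 33.46°.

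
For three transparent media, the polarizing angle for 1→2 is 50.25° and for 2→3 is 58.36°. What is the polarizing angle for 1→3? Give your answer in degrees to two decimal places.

θ_B ≈ 62.87°

Each Brewster angle gives a ratio: n₂/n₁ = tan 50.25° = 1.2024, n₃/n₂ = tan 58.36° = 1.6229.
n₃/n₁ = 1.9514. Then tan θ_B(1→3) = n₃/n₁, so θ_B(1→3) = arctan(1.9514) = 62.87°.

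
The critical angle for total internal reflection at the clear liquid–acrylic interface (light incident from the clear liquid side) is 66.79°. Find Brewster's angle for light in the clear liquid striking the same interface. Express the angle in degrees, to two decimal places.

θ_B ≈ 42.59°

sin θ_c = n₂/n₁, so n₂/n₁ = sin 66.79° = 0.9191.
Brewster: tan θ_B = n₂/n₁ = 0.9191.
θ_B = arctan(0.9191) = 42.59°.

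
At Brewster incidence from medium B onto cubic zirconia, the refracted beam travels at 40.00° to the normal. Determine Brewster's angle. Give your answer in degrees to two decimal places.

At Brewster's angle the reflected and refracted rays are perpendicular, so θ_B + θ_t = 90°.
So θ_B = 90° − θ_t = 90° − 40.00° = 50.00°.

θ_B ≈ 50.00°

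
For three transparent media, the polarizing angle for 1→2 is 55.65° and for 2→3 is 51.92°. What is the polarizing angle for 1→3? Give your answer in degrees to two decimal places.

θ_B ≈ 61.83°

Each Brewster angle gives a ratio: n₂/n₁ = tan 55.65° = 1.4632, n₃/n₂ = tan 51.92° = 1.2763.
n₃/n₁ = 1.8674. Then tan θ_B(1→3) = n₃/n₁, so θ_B(1→3) = arctan(1.8674) = 61.83°.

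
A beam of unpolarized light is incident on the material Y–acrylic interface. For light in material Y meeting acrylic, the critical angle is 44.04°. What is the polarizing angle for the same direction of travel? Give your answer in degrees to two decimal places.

θ_B ≈ 34.81°

At the critical angle sin θ_c = n₂/n₁, giving n₂/n₁ = sin 44.04° = 0.6952.
Then tan θ_B = n₂/n₁ = 0.6952, so θ_B = arctan 0.6952 = 34.81°.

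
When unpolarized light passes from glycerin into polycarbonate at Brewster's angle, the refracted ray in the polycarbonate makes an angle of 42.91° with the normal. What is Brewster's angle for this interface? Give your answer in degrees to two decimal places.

At Brewster's angle the reflected and refracted rays are perpendicular, so θ_B + θ_t = 90°.
θ_B = 90° − 42.91° = 47.09°.

θ_B ≈ 47.09°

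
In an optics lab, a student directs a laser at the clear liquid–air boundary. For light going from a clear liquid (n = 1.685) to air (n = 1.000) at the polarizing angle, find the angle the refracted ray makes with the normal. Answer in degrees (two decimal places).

tan θ_B = n₂/n₁ = 1.000/1.685 = 0.5935, so θ_B = 30.69°.
The refracted ray is perpendicular to the reflected ray, so θ_t = 90° − θ_B = 59.31°.

θ_t ≈ 59.31°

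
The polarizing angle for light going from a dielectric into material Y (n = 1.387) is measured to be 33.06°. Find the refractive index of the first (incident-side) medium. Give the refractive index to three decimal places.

At the polarizing angle, tan θ_B = n₂/n₁ with n₁ on the incident side (a dielectric) and n₂ on the transmitted side (material Y).
n₁ = n₂ / tan θ_B = 1.387 / tan 33.06° = 2.131.

n ≈ 2.131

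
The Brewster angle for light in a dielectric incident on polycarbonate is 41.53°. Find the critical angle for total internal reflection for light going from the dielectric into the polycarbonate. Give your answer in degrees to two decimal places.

n₂/n₁ = tan 41.53° = 0.8857; the critical angle satisfies sin θ_c = n₂/n₁.
θ_c = arcsin(0.8857) = 62.33°.

θ_c ≈ 62.33°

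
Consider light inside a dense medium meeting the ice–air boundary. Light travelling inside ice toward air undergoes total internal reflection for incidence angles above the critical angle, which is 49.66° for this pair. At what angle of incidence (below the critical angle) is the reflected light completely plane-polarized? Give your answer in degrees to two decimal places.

n₂/n₁ = sin θ_c = sin 49.66° = 0.7622.
tan θ_B equals the same ratio, so θ_B = arctan(0.7622) = 37.32°.

θ_B ≈ 37.32°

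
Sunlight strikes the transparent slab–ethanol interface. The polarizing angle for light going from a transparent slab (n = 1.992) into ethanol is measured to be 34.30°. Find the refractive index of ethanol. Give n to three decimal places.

n ≈ 1.359

Brewster's law: tan θ_B = n₂/n₁ (light incident in a transparent slab, refracted into ethanol).
n₂ = n₁ tan θ_B = 1.992 × tan 34.30° = 1.359.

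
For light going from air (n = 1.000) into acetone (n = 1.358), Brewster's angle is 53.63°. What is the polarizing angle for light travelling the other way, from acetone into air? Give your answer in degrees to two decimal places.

tan θ_B' = n₁/n₂ = 1/tan θ_B, so θ_B' = 90° − θ_B.
θ_B' = 90° − 53.63° = 36.37°.

θ_B' ≈ 36.37°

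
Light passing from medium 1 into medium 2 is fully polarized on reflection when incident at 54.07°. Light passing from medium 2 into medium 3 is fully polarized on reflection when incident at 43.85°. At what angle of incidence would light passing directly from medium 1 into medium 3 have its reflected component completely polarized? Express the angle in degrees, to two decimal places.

tan θ_B(1→2) = n₂/n₁ = tan 54.07° = 1.3799.
tan θ_B(2→3) = n₃/n₂ = tan 43.85° = 0.9606.
So n₃/n₁ = (n₂/n₁)(n₃/n₂) = 1.3799 × 0.9606 = 1.3256.
θ_B(1→3) = arctan(1.3256) = 52.97°.

θ_B ≈ 52.97°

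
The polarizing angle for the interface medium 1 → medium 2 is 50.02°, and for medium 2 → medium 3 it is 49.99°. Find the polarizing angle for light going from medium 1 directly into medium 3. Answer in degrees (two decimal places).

θ_B ≈ 54.86°

n₂/n₁ = tan 50.02° = 1.1926 and n₃/n₂ = tan 49.99° = 1.1913.
So n₃/n₁ = (n₂/n₁)(n₃/n₂) = 1.1926 × 1.1913 = 1.4208.
θ_B(1→3) = arctan(1.4208) = 54.86°.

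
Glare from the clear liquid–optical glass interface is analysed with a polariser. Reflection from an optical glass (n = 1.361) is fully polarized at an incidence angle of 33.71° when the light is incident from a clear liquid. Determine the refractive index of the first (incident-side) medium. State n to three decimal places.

Brewster's law: tan θ_B = n₂/n₁ (light incident in a clear liquid, refracted into an optical glass).
n₁ = n₂ / tan θ_B = 1.361 / tan 33.71° = 2.040.

n ≈ 2.040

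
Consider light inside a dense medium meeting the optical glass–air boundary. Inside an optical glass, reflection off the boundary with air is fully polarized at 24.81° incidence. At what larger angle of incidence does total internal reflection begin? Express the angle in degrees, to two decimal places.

θ_c ≈ 27.53°

tan θ_B = n₂/n₁ = tan 24.81° = 0.4623.
Total internal reflection: sin θ_c = n₂/n₁ = 0.4623.
θ_c = arcsin(0.4623) = 27.53°.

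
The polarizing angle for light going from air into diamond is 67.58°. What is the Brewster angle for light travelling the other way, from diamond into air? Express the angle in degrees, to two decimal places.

θ_B' ≈ 22.42°

Reversing the direction swaps n₁ and n₂, so tan θ_B' = 1/tan θ_B and θ_B' = 90° − θ_B.
Hence θ_B' = 90° − 67.58° = 22.42°.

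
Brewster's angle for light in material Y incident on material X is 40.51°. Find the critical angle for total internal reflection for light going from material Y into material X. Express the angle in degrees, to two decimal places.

tan θ_B = n₂/n₁ = tan 40.51° = 0.8544.
Total internal reflection: sin θ_c = n₂/n₁ = 0.8544.
θ_c = arcsin(0.8544) = 58.69°.

θ_c ≈ 58.69°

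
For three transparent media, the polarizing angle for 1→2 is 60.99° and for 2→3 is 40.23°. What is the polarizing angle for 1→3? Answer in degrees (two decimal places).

θ_B ≈ 56.75°

Each Brewster angle gives a ratio: n₂/n₁ = tan 60.99° = 1.8033, n₃/n₂ = tan 40.23° = 0.8460.
n₃/n₁ = 1.5255. Then tan θ_B(1→3) = n₃/n₁, so θ_B(1→3) = arctan(1.5255) = 56.75°.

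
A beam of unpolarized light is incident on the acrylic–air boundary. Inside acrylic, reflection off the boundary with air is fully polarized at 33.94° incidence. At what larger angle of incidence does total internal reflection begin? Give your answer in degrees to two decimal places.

From Brewster, n₂/n₁ = tan θ_B = tan 33.94° = 0.6730.
Then sin θ_c = n₂/n₁ = 0.6730, so θ_c = arcsin 0.6730 = 42.30°.

θ_c ≈ 42.30°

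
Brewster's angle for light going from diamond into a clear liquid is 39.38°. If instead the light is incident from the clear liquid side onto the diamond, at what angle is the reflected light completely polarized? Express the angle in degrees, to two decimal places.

θ_B' ≈ 50.62°

tan θ_B' = n₁/n₂ = 1/tan θ_B, so θ_B' = 90° − θ_B.
θ_B' = 90° − 39.38° = 50.62°.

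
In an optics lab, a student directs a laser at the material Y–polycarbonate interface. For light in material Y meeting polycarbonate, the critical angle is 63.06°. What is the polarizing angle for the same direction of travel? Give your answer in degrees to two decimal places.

θ_B ≈ 41.72°

sin θ_c = n₂/n₁, so n₂/n₁ = sin 63.06° = 0.8915.
Brewster: tan θ_B = n₂/n₁ = 0.8915.
θ_B = arctan(0.8915) = 41.72°.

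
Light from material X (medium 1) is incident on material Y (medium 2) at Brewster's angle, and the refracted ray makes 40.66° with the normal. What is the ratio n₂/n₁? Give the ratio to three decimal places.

n₂/n₁ ≈ 1.164

θ_B + θ_t = 90°, so θ_B = 90° − 40.66° = 49.34°.
tan θ_B = n₂/n₁, so n₂/n₁ = tan 49.34° = 1.164.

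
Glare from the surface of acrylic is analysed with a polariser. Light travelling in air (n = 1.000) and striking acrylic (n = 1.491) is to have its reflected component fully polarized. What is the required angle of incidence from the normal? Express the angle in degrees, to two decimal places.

θ_B ≈ 56.15°

Brewster's condition: tan θ_B = n₂/n₁ = 1.491/1.000 = 1.4910.
θ_B = arctan(1.4910) = 56.15°.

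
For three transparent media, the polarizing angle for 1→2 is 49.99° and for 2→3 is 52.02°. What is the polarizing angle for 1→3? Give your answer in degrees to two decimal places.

θ_B ≈ 56.76°

Each Brewster angle gives a ratio: n₂/n₁ = tan 49.99° = 1.1913, n₃/n₂ = tan 52.02° = 1.2809.
n₃/n₁ = 1.5259. Then tan θ_B(1→3) = n₃/n₁, so θ_B(1→3) = arctan(1.5259) = 56.76°.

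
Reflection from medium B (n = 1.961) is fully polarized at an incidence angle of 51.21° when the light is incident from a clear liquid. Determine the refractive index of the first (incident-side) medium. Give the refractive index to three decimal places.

At Brewster's angle, tan θ_B = n₂/n₁ with n₁ on the incident side (a clear liquid) and n₂ on the transmitted side (medium B).
n₁ = n₂ / tan θ_B = 1.961 / tan 51.21° = 1.576.

n ≈ 1.576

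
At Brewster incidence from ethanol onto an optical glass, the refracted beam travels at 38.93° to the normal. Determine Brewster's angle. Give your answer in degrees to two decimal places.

At Brewster's angle the reflected and refracted rays are perpendicular, so θ_B + θ_t = 90°.
So θ_B = 90° − θ_t = 90° − 38.93° = 51.07°.

θ_B ≈ 51.07°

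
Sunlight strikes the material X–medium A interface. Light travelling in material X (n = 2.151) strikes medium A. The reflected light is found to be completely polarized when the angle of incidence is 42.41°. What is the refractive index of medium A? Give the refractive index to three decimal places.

At the Brewster angle, tan θ_B = n₂/n₁ with n₁ on the incident side (material X) and n₂ on the transmitted side (medium A).
n₂ = n₁ tan θ_B = 2.151 × tan 42.41° = 1.965.

n ≈ 1.965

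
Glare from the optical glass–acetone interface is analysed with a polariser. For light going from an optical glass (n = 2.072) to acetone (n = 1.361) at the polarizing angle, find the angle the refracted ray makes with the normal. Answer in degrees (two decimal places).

θ_t ≈ 56.70°

tan θ_B = n₂/n₁ = 1.361/2.072 = 0.6569, so θ_B = 33.30°.
The refracted ray is perpendicular to the reflected ray, so θ_t = 90° − θ_B = 56.70°.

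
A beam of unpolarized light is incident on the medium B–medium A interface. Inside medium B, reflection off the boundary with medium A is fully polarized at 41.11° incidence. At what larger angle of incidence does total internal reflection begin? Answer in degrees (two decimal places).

θ_c ≈ 60.77°

n₂/n₁ = tan 41.11° = 0.8727; the critical angle satisfies sin θ_c = n₂/n₁.
θ_c = arcsin(0.8727) = 60.77°.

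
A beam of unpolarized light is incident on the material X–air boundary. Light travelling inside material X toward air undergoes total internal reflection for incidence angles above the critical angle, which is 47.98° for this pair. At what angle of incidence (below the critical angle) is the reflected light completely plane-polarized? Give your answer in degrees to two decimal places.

θ_B ≈ 36.61°

At the critical angle sin θ_c = n₂/n₁, giving n₂/n₁ = sin 47.98° = 0.7429.
Then tan θ_B = n₂/n₁ = 0.7429, so θ_B = arctan 0.7429 = 36.61°.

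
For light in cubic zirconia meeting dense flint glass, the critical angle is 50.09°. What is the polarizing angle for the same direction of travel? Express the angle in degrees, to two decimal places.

n₂/n₁ = sin θ_c = sin 50.09° = 0.7671.
tan θ_B equals the same ratio, so θ_B = arctan(0.7671) = 37.49°.

θ_B ≈ 37.49°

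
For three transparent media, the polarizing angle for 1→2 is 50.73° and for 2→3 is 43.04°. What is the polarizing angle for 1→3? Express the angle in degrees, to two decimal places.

θ_B ≈ 48.80°

Each Brewster angle gives a ratio: n₂/n₁ = tan 50.73° = 1.2231, n₃/n₂ = tan 43.04° = 0.9338.
Multiplying, n₃/n₁ = 1.2231 × 0.9338 = 1.1421, and θ_B(1→3) = arctan 1.1421 = 48.80°.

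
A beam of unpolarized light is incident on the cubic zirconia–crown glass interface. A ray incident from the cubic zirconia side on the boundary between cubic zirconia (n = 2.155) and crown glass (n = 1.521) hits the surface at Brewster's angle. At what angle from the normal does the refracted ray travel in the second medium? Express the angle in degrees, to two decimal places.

θ_t ≈ 54.79°

θ_B = arctan(n₂/n₁) = arctan(1.521/2.155) = 35.21°.
Since θ_B + θ_t = 90° at Brewster incidence, θ_t = 90° − 35.21° = 54.79°.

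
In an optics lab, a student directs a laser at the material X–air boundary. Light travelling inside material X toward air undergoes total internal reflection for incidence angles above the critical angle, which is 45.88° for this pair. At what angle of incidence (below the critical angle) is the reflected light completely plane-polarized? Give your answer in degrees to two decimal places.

sin θ_c = n₂/n₁, so n₂/n₁ = sin 45.88° = 0.7179.
Brewster: tan θ_B = n₂/n₁ = 0.7179.
θ_B = arctan(0.7179) = 35.67°.

θ_B ≈ 35.67°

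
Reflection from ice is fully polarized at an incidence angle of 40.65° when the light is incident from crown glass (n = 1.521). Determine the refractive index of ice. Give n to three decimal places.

n ≈ 1.306

Brewster's law: tan θ_B = n₂/n₁ (light incident in crown glass, refracted into ice).
n₂ = n₁ tan θ_B = 1.521 × tan 40.65° = 1.306.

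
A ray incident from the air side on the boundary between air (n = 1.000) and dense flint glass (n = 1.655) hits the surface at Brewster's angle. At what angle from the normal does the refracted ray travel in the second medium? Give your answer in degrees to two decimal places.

θ_t ≈ 31.14°

θ_B = arctan(n₂/n₁) = arctan(1.655/1.000) = 58.86°.
The refracted ray is perpendicular to the reflected ray, so θ_t = 90° − θ_B = 31.14°.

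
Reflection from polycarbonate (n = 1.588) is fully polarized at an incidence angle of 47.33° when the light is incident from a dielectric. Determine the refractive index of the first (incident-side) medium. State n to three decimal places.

Full polarization of the reflected beam means tan θ_B = n₂/n₁, where n₁ is the incident medium (a dielectric).
n₁ = n₂ / tan θ_B = 1.588 / tan 47.33° = 1.464.

n ≈ 1.464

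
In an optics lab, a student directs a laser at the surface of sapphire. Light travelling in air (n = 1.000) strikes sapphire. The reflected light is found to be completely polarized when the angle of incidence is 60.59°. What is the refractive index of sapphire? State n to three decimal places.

Full polarization of the reflected beam means tan θ_B = n₂/n₁, where n₁ is the incident medium (air).
n₂ = n₁ tan θ_B = 1.000 × tan 60.59° = 1.774.

n ≈ 1.774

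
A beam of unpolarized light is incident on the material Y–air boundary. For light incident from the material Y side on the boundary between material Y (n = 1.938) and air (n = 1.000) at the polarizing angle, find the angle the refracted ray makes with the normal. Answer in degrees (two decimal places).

θ_t ≈ 62.71°

tan θ_B = n₂/n₁ = 1.000/1.938 = 0.5160, so θ_B = 27.29°.
The refracted ray is perpendicular to the reflected ray, so θ_t = 90° − θ_B = 62.71°.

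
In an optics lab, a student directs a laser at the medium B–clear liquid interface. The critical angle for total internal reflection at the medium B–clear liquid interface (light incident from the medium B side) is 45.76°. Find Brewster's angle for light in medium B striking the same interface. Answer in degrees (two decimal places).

At the critical angle sin θ_c = n₂/n₁, giving n₂/n₁ = sin 45.76° = 0.7164.
Then tan θ_B = n₂/n₁ = 0.7164, so θ_B = arctan 0.7164 = 35.62°.

θ_B ≈ 35.62°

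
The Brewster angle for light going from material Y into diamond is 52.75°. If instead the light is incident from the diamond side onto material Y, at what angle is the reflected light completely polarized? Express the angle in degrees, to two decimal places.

Reversing the direction swaps n₁ and n₂, so tan θ_B' = 1/tan θ_B and θ_B' = 90° − θ_B.
Hence θ_B' = 90° − 52.75° = 37.25°.

θ_B' ≈ 37.25°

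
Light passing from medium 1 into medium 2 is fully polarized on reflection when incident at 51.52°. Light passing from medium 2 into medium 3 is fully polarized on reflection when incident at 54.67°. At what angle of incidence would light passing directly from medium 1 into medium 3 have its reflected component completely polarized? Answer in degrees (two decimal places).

tan θ_B(1→2) = n₂/n₁ = tan 51.52° = 1.2581.
tan θ_B(2→3) = n₃/n₂ = tan 54.67° = 1.4108.
So n₃/n₁ = (n₂/n₁)(n₃/n₂) = 1.2581 × 1.4108 = 1.7749.
θ_B(1→3) = arctan(1.7749) = 60.60°.

θ_B ≈ 60.60°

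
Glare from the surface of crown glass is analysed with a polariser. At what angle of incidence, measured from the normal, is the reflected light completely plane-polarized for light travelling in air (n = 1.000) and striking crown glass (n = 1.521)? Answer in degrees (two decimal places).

θ_B ≈ 56.68°

Here n₂/n₁ = 1.521/1.000 = 1.5210, and Brewster's law gives tan θ_B = n₂/n₁. Taking the arctangent, θ_B = 56.68°.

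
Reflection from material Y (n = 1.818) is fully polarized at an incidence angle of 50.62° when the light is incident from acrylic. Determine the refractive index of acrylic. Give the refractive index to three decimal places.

Brewster's law: tan θ_B = n₂/n₁ (light incident in acrylic, refracted into material Y).
n₁ = n₂ / tan θ_B = 1.818 / tan 50.62° = 1.492.

n ≈ 1.492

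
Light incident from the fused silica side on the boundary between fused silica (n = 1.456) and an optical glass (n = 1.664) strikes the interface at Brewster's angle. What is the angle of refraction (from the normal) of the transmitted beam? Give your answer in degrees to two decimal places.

tan θ_B = n₂/n₁ = 1.664/1.456 = 1.1429, so θ_B = 48.81°.
The refracted ray is perpendicular to the reflected ray, so θ_t = 90° − θ_B = 41.19°.

θ_t ≈ 41.19°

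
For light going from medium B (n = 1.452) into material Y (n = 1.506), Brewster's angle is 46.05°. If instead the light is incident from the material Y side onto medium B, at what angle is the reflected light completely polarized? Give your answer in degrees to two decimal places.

tan θ_B' = n₁/n₂ = 1/tan θ_B, so θ_B' = 90° − θ_B.
θ_B' = 90° − 46.05° = 43.95°.

θ_B' ≈ 43.95°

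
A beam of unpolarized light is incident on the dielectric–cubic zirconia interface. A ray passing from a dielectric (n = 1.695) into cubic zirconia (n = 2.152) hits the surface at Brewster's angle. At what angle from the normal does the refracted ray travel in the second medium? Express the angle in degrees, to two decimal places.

tan θ_B = n₂/n₁ = 2.152/1.695 = 1.2696, so θ_B = 51.77°.
Since θ_B + θ_t = 90° at Brewster incidence, θ_t = 90° − 51.77° = 38.23°.

θ_t ≈ 38.23°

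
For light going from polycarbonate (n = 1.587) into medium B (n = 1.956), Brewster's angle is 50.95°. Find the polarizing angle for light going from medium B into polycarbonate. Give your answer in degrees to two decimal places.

θ_B' ≈ 39.05°

Reversing the direction swaps n₁ and n₂, so tan θ_B' = 1/tan θ_B and θ_B' = 90° − θ_B.
Hence θ_B' = 90° − 50.95° = 39.05°.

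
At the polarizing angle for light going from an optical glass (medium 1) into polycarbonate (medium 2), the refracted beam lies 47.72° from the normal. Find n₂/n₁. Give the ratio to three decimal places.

θ_B + θ_t = 90°, so θ_B = 90° − 47.72° = 42.28°.
tan θ_B = n₂/n₁, so n₂/n₁ = tan 42.28° = 0.909.

n₂/n₁ ≈ 0.909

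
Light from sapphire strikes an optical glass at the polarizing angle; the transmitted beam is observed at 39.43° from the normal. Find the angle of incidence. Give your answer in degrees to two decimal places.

θ_B ≈ 50.57°

At Brewster's angle the reflected and refracted rays are perpendicular, so θ_B + θ_t = 90°.
θ_B = 90° − 39.43° = 50.57°.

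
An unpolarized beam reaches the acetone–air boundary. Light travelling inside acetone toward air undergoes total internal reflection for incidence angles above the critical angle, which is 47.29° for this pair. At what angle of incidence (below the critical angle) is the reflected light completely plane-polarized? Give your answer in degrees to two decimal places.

θ_B ≈ 36.31°

At the critical angle sin θ_c = n₂/n₁, giving n₂/n₁ = sin 47.29° = 0.7348.
Then tan θ_B = n₂/n₁ = 0.7348, so θ_B = arctan 0.7348 = 36.31°.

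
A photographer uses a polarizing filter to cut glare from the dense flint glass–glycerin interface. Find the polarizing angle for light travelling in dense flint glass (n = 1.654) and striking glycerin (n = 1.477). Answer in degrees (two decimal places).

At Brewster's angle the reflected and refracted rays are perpendicular, which with Snell's law gives tan θ_B = n₂/n₁.
Brewster's condition: tan θ_B = n₂/n₁ = 1.477/1.654 = 0.8930.
θ_B = arctan(0.8930) = 41.76°.

θ_B ≈ 41.76°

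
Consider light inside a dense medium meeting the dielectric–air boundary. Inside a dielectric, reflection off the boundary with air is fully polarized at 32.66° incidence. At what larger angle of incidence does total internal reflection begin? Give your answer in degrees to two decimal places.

tan θ_B = n₂/n₁ = tan 32.66° = 0.6410.
Total internal reflection: sin θ_c = n₂/n₁ = 0.6410.
θ_c = arcsin(0.6410) = 39.87°.

θ_c ≈ 39.87°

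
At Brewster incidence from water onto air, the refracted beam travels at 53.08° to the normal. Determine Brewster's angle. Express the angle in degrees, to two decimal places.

θ_B ≈ 36.92°

Brewster's condition makes the reflected and refracted beams perpendicular: θ_B + θ_t = 90°.
θ_B = 90° − 53.08° = 36.92°.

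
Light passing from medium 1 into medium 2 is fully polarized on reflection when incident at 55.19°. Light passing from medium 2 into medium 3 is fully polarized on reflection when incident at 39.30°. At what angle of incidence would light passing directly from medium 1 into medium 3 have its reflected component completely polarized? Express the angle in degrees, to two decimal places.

θ_B ≈ 49.65°

n₂/n₁ = tan 55.19° = 1.4383 and n₃/n₂ = tan 39.30° = 0.8185.
n₃/n₁ = 1.1772. Then tan θ_B(1→3) = n₃/n₁, so θ_B(1→3) = arctan(1.1772) = 49.65°.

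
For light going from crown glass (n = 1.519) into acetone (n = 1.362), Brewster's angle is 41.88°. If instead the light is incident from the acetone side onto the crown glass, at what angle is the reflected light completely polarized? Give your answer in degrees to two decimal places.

θ_B' ≈ 48.12°

The two Brewster angles are complementary: θ_B' = 90° − θ_B = 90° − 41.88° = 48.12°.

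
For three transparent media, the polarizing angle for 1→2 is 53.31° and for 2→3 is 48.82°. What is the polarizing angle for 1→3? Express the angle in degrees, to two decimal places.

tan θ_B(1→2) = n₂/n₁ = tan 53.31° = 1.3421.
tan θ_B(2→3) = n₃/n₂ = tan 48.82° = 1.1431.
Multiplying, n₃/n₁ = 1.3421 × 1.1431 = 1.5341, and θ_B(1→3) = arctan 1.5341 = 56.90°.

θ_B ≈ 56.90°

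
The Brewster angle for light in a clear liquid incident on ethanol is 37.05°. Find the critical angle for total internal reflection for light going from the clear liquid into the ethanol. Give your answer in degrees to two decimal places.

n₂/n₁ = tan 37.05° = 0.7549; the critical angle satisfies sin θ_c = n₂/n₁.
θ_c = arcsin(0.7549) = 49.02°.

θ_c ≈ 49.02°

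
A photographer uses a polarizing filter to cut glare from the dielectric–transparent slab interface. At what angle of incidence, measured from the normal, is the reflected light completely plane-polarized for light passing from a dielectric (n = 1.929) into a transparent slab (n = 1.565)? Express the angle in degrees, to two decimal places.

θ_B ≈ 39.05°

At Brewster's angle the reflected and refracted rays are perpendicular, which with Snell's law gives tan θ_B = n₂/n₁.
Brewster's condition: tan θ_B = n₂/n₁ = 1.565/1.929 = 0.8113. Taking the arctangent, θ_B = 39.05°.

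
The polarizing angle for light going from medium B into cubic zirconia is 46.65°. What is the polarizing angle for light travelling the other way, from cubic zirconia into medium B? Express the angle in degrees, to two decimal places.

The two Brewster angles are complementary: θ_B' = 90° − θ_B = 90° − 46.65° = 43.35°.

θ_B' ≈ 43.35°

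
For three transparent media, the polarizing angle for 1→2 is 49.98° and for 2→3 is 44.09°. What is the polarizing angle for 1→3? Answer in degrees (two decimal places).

θ_B ≈ 49.08°

tan θ_B(1→2) = n₂/n₁ = tan 49.98° = 1.1909.
tan θ_B(2→3) = n₃/n₂ = tan 44.09° = 0.9687.
n₃/n₁ = 1.1537. Then tan θ_B(1→3) = n₃/n₁, so θ_B(1→3) = arctan(1.1537) = 49.08°.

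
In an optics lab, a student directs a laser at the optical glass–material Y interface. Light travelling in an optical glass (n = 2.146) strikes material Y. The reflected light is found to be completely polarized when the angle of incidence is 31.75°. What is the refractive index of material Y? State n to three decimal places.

Full polarization of the reflected beam means tan θ_B = n₂/n₁, where n₁ is the incident medium (an optical glass).
n₂ = n₁ tan θ_B = 2.146 × tan 31.75° = 1.328.

n ≈ 1.328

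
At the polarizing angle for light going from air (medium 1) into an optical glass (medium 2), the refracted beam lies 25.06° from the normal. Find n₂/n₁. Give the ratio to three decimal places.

n₂/n₁ ≈ 2.139

θ_B + θ_t = 90°, so θ_B = 90° − 25.06° = 64.94°.
tan θ_B = n₂/n₁, so n₂/n₁ = tan 64.94° = 2.139.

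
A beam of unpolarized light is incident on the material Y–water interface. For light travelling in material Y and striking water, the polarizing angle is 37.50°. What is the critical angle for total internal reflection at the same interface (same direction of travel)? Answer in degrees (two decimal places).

n₂/n₁ = tan 37.50° = 0.7673; the critical angle satisfies sin θ_c = n₂/n₁.
θ_c = arcsin(0.7673) = 50.11°.

θ_c ≈ 50.11°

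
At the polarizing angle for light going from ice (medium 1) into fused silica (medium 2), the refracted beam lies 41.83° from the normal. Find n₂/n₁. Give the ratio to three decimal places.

At Brewster incidence θ_B = 90° − θ_t = 90° − 41.83° = 48.17°.
Then n₂/n₁ = tan θ_B = tan 48.17° = 1.117.

n₂/n₁ ≈ 1.117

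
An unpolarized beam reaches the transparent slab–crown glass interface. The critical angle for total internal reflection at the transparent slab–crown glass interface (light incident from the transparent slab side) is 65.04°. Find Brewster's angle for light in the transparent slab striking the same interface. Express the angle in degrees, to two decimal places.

n₂/n₁ = sin θ_c = sin 65.04° = 0.9066.
tan θ_B equals the same ratio, so θ_B = arctan(0.9066) = 42.20°.

θ_B ≈ 42.20°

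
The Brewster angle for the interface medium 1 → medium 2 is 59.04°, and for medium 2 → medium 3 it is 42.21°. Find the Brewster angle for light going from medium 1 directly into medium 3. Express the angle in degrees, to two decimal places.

tan θ_B(1→2) = n₂/n₁ = tan 59.04° = 1.6669.
tan θ_B(2→3) = n₃/n₂ = tan 42.21° = 0.9071.
n₃/n₁ = 1.5120. Then tan θ_B(1→3) = n₃/n₁, so θ_B(1→3) = arctan(1.5120) = 56.52°.

θ_B ≈ 56.52°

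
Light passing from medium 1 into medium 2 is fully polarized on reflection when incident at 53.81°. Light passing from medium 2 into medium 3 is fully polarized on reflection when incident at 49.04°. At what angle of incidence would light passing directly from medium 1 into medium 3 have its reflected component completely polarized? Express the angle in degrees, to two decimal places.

θ_B ≈ 57.58°

tan θ_B(1→2) = n₂/n₁ = tan 53.81° = 1.3668.
tan θ_B(2→3) = n₃/n₂ = tan 49.04° = 1.1520.
Multiplying, n₃/n₁ = 1.3668 × 1.1520 = 1.5746, and θ_B(1→3) = arctan 1.5746 = 57.58°.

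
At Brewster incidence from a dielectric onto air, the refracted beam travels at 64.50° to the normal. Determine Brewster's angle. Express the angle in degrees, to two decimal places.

Since the reflected and refracted rays are at right angles at the polarizing angle, θ_B + θ_t = 90°.
So θ_B = 90° − θ_t = 90° − 64.50° = 25.50°.

θ_B ≈ 25.50°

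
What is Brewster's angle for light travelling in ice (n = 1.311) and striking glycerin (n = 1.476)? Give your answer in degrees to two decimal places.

θ_B ≈ 48.39°

Here n₂/n₁ = 1.476/1.311 = 1.1259, and Brewster's law gives tan θ_B = n₂/n₁.
θ_B = arctan(1.1259) = 48.39°.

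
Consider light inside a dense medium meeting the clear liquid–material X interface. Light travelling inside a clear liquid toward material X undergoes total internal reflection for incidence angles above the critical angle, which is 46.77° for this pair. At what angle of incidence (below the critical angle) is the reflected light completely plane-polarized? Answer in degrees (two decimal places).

θ_B ≈ 36.08°

n₂/n₁ = sin θ_c = sin 46.77° = 0.7286.
tan θ_B equals the same ratio, so θ_B = arctan(0.7286) = 36.08°.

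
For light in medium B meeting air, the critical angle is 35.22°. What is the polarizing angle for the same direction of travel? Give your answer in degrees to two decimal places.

θ_B ≈ 29.97°

sin θ_c = n₂/n₁, so n₂/n₁ = sin 35.22° = 0.5767.
Brewster: tan θ_B = n₂/n₁ = 0.5767.
θ_B = arctan(0.5767) = 29.97°.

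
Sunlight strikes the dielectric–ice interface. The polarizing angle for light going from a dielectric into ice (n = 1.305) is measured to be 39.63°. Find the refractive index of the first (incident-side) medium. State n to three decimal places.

n ≈ 1.576

At the polarizing angle, tan θ_B = n₂/n₁ with n₁ on the incident side (a dielectric) and n₂ on the transmitted side (ice).
n₁ = n₂ / tan θ_B = 1.305 / tan 39.63° = 1.576.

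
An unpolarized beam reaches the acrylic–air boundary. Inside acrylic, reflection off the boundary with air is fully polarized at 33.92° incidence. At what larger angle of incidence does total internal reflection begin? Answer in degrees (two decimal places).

θ_c ≈ 42.26°

n₂/n₁ = tan 33.92° = 0.6725; the critical angle satisfies sin θ_c = n₂/n₁.
θ_c = arcsin(0.6725) = 42.26°.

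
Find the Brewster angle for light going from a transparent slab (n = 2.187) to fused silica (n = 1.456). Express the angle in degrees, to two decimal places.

θ_B ≈ 33.65°

Brewster's condition: tan θ_B = n₂/n₁ = 1.456/2.187 = 0.6658.
θ_B = arctan(0.6658) = 33.65°.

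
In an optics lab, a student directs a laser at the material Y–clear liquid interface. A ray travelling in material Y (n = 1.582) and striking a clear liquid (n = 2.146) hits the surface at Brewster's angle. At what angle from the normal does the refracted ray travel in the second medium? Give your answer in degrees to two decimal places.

θ_B = arctan(n₂/n₁) = arctan(2.146/1.582) = 53.60°.
The refracted ray is perpendicular to the reflected ray, so θ_t = 90° − θ_B = 36.40°.

θ_t ≈ 36.40°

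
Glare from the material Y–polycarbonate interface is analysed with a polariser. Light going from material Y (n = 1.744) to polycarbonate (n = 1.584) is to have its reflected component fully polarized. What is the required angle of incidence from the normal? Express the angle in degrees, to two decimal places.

θ_B ≈ 42.25°

Here n₂/n₁ = 1.584/1.744 = 0.9083, and Brewster's law gives tan θ_B = n₂/n₁. Taking the arctangent, θ_B = 42.25°.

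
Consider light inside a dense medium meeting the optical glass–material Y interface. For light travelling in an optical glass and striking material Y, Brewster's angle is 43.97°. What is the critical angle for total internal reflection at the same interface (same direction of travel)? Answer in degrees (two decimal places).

tan θ_B = n₂/n₁ = tan 43.97° = 0.9647.
Total internal reflection: sin θ_c = n₂/n₁ = 0.9647.
θ_c = arcsin(0.9647) = 74.73°.

θ_c ≈ 74.73°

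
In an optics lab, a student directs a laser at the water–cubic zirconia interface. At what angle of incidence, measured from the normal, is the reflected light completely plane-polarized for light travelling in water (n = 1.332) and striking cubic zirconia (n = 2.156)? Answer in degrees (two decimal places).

θ_B ≈ 58.29°

tan θ_B = n₂/n₁ = 2.156/1.332 = 1.6186.
θ_B = arctan(1.6186) = 58.29°.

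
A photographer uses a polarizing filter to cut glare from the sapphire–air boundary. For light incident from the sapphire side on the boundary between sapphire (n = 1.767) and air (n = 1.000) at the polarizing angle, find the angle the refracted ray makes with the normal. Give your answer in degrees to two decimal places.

tan θ_B = n₂/n₁ = 1.000/1.767 = 0.5659, so θ_B = 29.51°.
Since θ_B + θ_t = 90° at Brewster incidence, θ_t = 90° − 29.51° = 60.49°.

θ_t ≈ 60.49°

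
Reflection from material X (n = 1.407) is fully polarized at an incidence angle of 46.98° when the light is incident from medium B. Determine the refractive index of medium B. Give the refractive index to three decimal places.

n ≈ 1.313

Full polarization of the reflected beam means tan θ_B = n₂/n₁, where n₁ is the incident medium (medium B).
n₁ = n₂ / tan θ_B = 1.407 / tan 46.98° = 1.313.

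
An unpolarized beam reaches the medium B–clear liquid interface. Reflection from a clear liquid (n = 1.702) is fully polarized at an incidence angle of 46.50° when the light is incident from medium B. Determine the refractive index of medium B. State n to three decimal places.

n ≈ 1.615

Brewster's law: tan θ_B = n₂/n₁ (light incident in medium B, refracted into a clear liquid).
n₁ = n₂ / tan θ_B = 1.702 / tan 46.50° = 1.615.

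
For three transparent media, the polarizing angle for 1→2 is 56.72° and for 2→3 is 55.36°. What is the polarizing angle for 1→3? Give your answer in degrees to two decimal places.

tan θ_B(1→2) = n₂/n₁ = tan 56.72° = 1.5235.
tan θ_B(2→3) = n₃/n₂ = tan 55.36° = 1.4474.
So n₃/n₁ = (n₂/n₁)(n₃/n₂) = 1.5235 × 1.4474 = 2.2052.
θ_B(1→3) = arctan(2.2052) = 65.61°.

θ_B ≈ 65.61°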